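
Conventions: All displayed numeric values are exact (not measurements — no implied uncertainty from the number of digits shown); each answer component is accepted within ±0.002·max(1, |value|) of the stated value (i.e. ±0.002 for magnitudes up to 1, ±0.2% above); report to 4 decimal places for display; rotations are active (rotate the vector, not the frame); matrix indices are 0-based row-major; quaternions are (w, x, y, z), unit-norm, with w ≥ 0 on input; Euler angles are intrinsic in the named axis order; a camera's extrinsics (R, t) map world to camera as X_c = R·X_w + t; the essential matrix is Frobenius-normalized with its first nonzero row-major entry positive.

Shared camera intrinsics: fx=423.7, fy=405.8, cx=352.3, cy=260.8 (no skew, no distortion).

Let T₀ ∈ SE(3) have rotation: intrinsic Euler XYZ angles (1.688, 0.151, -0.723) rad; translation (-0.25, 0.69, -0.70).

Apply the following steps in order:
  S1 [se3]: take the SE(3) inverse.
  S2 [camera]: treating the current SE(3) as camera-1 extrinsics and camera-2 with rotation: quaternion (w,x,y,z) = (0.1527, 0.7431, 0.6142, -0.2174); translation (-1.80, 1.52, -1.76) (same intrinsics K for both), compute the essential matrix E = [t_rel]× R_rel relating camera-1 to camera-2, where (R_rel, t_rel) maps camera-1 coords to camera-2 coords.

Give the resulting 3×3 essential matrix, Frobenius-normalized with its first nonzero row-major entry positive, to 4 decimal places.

after S1 (invert_se3): R=[0.7413 0.1894 -0.6439; 0.6541 0.0112 0.7563; 0.1504 -0.9818 -0.1156], t=(-0.3961, 0.6852, 0.6342)
after S2 (essential): [0.4021 -0.4319 0.1642; -0.0759 -0.3502 0.3454; -0.5140 -0.0665 0.3294]

matrix = [0.4021 -0.4319 0.1642; -0.0759 -0.3502 0.3454; -0.5140 -0.0665 0.3294]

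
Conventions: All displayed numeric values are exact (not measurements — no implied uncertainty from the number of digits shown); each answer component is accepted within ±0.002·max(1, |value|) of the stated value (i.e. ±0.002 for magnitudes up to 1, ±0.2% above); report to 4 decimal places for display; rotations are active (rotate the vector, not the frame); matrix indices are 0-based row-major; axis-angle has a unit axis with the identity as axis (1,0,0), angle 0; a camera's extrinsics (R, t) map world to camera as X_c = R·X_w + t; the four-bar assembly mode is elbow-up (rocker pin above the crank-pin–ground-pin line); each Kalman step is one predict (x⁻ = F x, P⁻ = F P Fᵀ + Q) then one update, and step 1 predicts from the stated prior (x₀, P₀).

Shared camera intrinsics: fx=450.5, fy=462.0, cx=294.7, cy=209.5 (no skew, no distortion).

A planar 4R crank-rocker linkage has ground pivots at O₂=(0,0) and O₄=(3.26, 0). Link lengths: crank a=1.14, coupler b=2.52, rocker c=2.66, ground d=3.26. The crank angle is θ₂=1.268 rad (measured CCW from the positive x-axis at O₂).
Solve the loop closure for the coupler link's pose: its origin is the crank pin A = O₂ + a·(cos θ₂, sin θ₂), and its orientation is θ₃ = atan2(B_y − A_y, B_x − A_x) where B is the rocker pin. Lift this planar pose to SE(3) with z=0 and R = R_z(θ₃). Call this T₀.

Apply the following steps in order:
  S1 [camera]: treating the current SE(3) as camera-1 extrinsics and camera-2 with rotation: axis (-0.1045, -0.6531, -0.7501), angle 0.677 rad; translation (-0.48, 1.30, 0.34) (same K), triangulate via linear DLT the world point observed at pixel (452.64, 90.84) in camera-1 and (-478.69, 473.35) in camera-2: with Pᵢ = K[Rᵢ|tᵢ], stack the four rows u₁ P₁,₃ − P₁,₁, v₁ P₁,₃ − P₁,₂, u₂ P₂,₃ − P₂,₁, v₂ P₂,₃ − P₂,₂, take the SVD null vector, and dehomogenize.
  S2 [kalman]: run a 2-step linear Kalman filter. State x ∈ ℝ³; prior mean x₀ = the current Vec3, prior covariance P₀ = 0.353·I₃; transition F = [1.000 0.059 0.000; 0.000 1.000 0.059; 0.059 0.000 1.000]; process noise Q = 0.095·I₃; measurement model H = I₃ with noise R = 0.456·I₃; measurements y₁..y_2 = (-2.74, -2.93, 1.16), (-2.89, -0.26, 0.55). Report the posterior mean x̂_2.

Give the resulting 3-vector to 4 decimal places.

result = (-2.2885, -1.3102, 0.9028)

source (fourbar_fk): coupler pose = R=[0.8225 -0.5688 0.0000; 0.5688 0.8225 0.0000; 0.0000 0.0000 1.0000], t=(0.3399, 1.0881, 0.0000)
after S1 (triangulate): (-0.6938, -1.2925, 1.4388)
after S2 (kf_track): (-2.2885, -1.3102, 0.9028)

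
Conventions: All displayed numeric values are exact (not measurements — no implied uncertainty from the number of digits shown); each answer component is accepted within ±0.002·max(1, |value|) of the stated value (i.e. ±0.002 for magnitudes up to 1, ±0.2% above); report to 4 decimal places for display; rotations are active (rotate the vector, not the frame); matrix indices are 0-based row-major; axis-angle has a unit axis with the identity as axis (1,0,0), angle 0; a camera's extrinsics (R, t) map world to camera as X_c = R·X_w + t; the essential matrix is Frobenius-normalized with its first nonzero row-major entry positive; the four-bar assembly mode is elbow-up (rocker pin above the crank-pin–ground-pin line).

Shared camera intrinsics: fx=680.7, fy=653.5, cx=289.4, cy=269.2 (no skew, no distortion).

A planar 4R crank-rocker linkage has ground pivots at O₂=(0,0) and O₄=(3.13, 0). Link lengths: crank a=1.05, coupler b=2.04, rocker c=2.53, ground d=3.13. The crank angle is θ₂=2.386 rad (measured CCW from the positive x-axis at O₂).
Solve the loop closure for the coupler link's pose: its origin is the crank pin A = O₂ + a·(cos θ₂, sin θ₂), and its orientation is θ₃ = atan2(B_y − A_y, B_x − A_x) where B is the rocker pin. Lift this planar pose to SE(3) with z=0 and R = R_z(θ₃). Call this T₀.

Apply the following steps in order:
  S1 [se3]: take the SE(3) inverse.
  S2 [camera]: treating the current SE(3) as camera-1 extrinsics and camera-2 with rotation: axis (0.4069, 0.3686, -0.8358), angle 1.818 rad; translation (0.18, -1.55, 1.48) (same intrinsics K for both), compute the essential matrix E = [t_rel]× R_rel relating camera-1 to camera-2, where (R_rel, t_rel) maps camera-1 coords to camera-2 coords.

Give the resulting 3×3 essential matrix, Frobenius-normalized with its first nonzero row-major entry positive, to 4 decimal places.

source (fourbar_fk): coupler pose = R=[0.9190 -0.3942 0.0000; 0.3942 0.9190 0.0000; 0.0000 0.0000 1.0000], t=(-0.7643, 0.7200, 0.0000)
after S1 (invert_se3): R=[0.9190 0.3942 0.0000; -0.3942 0.9190 0.0000; 0.0000 0.0000 1.0000], t=(0.4186, -0.9630, 0.0000)
after S2 (essential): [0.5727 -0.2018 0.2548; 0.3908 0.4576 -0.1992; -0.0434 0.3373 -0.2211]

matrix = [0.5727 -0.2018 0.2548; 0.3908 0.4576 -0.1992; -0.0434 0.3373 -0.2211]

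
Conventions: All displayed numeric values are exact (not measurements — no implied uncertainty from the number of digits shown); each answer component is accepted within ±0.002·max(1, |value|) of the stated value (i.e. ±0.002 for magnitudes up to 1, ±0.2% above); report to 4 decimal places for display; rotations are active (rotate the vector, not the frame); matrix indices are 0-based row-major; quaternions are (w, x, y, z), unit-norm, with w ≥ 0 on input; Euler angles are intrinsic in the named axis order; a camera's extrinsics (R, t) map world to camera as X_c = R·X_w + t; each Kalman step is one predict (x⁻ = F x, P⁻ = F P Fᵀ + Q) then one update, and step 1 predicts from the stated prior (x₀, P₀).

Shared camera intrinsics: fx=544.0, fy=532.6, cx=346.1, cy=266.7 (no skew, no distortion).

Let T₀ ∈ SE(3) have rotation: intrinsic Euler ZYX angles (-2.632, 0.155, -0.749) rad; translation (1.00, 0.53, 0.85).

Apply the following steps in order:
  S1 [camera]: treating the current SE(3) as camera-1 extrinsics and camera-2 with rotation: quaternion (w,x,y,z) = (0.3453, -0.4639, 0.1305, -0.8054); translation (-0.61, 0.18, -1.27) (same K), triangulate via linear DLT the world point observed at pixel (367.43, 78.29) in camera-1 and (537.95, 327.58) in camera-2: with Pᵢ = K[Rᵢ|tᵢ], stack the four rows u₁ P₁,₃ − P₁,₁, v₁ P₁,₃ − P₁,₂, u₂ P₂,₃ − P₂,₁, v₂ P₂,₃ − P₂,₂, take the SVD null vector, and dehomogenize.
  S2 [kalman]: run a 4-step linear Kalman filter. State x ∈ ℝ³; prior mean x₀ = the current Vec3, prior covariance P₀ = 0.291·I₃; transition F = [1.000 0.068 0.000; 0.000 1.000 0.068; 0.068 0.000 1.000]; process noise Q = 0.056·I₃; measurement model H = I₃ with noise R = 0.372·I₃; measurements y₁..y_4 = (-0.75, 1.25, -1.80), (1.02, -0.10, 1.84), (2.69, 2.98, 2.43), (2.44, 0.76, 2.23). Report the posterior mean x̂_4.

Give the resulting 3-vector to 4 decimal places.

result = (1.7976, 1.1811, 1.8286)

after S1 (triangulate): (1.2033, -0.7239, 1.9894)
after S2 (kf_track): (1.7976, 1.1811, 1.8286)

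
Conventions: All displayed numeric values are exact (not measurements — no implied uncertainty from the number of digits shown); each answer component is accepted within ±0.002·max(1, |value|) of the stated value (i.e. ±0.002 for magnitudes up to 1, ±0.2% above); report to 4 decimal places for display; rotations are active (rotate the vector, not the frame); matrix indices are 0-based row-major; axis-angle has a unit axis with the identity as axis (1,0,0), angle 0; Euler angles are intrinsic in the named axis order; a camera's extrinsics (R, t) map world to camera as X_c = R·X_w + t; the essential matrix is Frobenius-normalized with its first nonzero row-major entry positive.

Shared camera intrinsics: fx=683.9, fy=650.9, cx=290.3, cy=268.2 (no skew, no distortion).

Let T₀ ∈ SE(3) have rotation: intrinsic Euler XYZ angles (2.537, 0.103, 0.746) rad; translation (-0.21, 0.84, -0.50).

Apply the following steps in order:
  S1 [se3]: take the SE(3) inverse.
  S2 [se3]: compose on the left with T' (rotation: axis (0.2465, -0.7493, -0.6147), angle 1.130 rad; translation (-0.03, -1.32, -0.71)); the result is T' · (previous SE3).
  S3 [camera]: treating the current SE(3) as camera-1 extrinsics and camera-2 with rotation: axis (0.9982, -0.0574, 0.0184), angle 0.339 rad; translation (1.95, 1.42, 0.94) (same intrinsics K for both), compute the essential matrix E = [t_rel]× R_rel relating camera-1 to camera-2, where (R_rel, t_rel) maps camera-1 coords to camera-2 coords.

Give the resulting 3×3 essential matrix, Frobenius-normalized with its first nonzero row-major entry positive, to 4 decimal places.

matrix = [0.6451 -0.0677 -0.1463; -0.2260 -0.0966 0.1207; -0.0605 0.6070 -0.3330]

after S1 (invert_se3): R=[0.7305 -0.5155 0.4479; -0.6751 -0.6439 0.3600; 0.1028 -0.5654 -0.8184], t=(0.8104, 0.5791, 0.0874)
after S2 (compose_se3): R=[-0.0453 -0.0954 0.9944; -0.9846 -0.1641 -0.0606; 0.1689 -0.9818 -0.0865], t=(0.5378, -1.4192, 0.1070)
after S3 (essential): [0.6451 -0.0677 -0.1463; -0.2260 -0.0966 0.1207; -0.0605 0.6070 -0.3330]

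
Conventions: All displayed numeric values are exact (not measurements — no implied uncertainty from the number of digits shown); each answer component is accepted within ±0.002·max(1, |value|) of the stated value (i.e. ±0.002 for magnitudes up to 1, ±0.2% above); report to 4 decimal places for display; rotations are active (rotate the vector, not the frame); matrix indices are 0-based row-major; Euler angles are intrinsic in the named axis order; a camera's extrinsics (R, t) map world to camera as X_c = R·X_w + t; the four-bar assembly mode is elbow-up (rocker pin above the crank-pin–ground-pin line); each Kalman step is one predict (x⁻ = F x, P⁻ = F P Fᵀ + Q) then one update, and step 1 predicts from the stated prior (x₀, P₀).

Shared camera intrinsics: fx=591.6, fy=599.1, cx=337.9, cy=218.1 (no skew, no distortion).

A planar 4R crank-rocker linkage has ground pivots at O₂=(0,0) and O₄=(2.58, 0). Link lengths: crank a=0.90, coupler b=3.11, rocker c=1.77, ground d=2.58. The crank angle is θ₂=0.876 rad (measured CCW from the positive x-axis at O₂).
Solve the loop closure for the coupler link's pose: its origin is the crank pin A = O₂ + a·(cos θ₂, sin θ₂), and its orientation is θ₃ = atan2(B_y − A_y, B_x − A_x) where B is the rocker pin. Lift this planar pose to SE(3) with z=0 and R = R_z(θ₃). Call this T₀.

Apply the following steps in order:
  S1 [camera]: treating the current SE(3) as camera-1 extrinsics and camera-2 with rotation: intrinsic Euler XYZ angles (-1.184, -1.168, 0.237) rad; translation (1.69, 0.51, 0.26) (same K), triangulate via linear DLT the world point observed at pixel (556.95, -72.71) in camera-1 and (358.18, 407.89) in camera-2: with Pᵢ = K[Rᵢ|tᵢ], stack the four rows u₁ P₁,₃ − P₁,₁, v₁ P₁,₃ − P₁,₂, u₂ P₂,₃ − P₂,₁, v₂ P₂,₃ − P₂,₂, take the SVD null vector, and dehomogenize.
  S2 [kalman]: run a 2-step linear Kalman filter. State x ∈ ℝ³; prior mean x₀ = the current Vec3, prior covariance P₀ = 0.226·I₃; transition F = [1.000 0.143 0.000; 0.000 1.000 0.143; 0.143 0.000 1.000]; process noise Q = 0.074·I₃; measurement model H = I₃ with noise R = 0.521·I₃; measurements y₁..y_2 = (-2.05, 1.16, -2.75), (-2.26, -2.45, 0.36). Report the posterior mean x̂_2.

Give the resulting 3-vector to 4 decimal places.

source (fourbar_fk): coupler pose = R=[0.9696 -0.2447 0.0000; 0.2447 0.9696 0.0000; 0.0000 0.0000 1.0000], t=(0.5762, 0.6914, 0.0000)
after S1 (triangulate): (-0.2971, -1.5358, 1.7932)
after S2 (kf_track): (-1.6141, -1.1918, -0.0037)

result = (-1.6141, -1.1918, -0.0037)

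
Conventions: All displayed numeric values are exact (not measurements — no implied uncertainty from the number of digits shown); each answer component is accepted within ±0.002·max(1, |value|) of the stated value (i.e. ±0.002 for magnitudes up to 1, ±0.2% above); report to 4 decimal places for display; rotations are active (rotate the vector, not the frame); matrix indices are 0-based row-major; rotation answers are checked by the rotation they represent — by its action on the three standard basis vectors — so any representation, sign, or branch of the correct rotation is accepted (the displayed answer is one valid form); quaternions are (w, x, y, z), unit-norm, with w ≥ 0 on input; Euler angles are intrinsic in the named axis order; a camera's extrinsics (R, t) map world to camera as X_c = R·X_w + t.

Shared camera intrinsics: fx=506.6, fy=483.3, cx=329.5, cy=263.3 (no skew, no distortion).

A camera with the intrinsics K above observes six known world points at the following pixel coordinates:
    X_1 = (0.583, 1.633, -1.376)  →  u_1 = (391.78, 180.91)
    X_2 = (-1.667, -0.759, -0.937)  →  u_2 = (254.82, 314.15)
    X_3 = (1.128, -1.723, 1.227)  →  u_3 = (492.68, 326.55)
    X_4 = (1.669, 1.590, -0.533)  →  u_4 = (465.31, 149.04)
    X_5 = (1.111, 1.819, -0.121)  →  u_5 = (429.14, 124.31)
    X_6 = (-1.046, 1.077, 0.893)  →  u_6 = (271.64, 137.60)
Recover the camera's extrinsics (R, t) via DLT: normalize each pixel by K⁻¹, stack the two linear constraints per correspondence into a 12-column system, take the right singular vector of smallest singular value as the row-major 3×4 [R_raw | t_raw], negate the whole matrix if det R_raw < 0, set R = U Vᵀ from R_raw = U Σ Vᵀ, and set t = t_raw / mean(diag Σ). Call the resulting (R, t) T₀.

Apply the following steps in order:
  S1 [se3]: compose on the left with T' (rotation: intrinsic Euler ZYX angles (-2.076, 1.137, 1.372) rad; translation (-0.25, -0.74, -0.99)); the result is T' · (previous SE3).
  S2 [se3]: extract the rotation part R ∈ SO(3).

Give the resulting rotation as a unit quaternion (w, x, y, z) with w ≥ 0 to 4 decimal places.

rotation (quat) = (0.6454, -0.1393, 0.7468, -0.0801)

source (pnp_recover): camera pose = R=[0.9950 -0.0558 -0.0829; -0.0827 -0.9252 -0.3703; -0.0560 0.3753 -0.9252], t=(0.4500, -0.4100, 6.7103)
after S1 (compose_se3): R=[-0.1282 -0.1047 0.9862; -0.3115 0.9483 0.0602; -0.9416 -0.2994 -0.1542], t=(-6.5742, 1.5843, -1.0103)
after S2 (rot_of_se3): [-0.1282 -0.1047 0.9862; -0.3115 0.9483 0.0602; -0.9416 -0.2994 -0.1542]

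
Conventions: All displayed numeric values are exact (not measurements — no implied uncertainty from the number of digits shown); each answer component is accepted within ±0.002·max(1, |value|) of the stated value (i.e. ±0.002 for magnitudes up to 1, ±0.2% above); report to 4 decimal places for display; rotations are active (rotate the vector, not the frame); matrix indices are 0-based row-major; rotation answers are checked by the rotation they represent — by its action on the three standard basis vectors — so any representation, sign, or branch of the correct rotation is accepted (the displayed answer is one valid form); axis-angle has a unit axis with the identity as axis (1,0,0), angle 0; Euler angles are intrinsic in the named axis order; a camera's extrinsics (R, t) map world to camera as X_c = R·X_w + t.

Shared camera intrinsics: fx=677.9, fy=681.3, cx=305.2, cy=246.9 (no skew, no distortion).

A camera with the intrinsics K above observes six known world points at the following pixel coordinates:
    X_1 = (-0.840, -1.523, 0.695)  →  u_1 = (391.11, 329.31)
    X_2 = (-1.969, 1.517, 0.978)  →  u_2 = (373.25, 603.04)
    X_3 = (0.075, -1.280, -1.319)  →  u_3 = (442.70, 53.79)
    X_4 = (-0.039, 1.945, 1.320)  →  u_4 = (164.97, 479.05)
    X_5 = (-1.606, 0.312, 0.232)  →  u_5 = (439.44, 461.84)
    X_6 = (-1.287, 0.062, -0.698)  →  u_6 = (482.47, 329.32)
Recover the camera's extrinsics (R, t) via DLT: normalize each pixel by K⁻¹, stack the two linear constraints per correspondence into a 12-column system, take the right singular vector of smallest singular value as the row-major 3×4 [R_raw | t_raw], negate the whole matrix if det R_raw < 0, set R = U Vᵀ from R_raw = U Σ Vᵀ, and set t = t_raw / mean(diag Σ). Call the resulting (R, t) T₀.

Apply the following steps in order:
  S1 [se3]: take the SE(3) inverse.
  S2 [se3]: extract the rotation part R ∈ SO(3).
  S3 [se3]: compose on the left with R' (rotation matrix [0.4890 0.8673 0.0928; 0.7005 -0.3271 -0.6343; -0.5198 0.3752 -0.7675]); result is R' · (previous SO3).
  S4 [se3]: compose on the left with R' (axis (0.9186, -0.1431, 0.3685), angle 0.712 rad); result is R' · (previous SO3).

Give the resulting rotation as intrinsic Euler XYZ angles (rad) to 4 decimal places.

source (pnp_recover): camera pose = R=[-0.7599 -0.1787 -0.6250; -0.6159 0.5052 0.6045; 0.2077 0.8443 -0.4940], t=(-0.0800, 0.2100, 4.9300)
after S1 (invert_se3): R=[-0.7599 -0.6159 0.2077; -0.1787 0.5052 0.8443; -0.6250 0.6045 -0.4940], t=(-0.9554, -4.2829, 2.2582)
after S2 (rot_of_se3): [-0.7599 -0.6159 0.2077; -0.1787 0.5052 0.8443; -0.6250 0.6045 -0.4940]
after S3 (compose_so3): [-0.5846 0.1930 0.7880; -0.0775 -0.9801 0.1826; 0.8076 0.0457 0.5879]
after S4 (compose_so3): [-0.5504 0.4525 0.7017; -0.6761 -0.7346 -0.0567; 0.4898 -0.5056 0.7102]

rotation (euler_xyz) = (0.0796, 0.7778, -2.4535)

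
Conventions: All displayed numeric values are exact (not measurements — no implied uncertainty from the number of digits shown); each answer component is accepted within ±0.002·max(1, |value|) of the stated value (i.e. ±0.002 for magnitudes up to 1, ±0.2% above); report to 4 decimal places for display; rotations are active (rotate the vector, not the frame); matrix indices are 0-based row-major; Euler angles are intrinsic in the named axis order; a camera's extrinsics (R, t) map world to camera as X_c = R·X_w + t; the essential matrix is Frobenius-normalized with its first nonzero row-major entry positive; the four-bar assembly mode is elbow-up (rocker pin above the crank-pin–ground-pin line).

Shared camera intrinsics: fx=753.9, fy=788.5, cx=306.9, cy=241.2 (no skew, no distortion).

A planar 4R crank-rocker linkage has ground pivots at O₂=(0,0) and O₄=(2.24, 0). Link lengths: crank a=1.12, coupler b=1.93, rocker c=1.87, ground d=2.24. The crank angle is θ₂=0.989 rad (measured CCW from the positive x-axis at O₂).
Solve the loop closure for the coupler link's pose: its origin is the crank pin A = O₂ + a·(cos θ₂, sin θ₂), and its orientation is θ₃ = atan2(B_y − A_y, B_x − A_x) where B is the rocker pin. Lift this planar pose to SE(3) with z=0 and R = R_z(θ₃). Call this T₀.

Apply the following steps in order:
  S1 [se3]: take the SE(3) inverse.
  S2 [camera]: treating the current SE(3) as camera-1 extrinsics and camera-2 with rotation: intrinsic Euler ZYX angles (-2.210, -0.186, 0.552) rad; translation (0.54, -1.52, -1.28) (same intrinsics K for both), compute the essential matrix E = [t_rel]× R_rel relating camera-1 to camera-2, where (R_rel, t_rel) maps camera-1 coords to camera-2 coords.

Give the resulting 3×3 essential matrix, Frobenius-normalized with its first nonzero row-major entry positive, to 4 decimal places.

source (fourbar_fk): coupler pose = R=[0.8753 -0.4835 0.0000; 0.4835 0.8753 0.0000; 0.0000 0.0000 1.0000], t=(0.6155, 0.9357, 0.0000)
after S1 (invert_se3): R=[0.8753 0.4835 0.0000; -0.4835 0.8753 0.0000; 0.0000 0.0000 1.0000], t=(-0.9912, -0.5215, 0.0000)
after S2 (essential): [0.4279 0.2314 0.4573; 0.0674 0.2543 0.1352; 0.3086 -0.5999 0.1077]

matrix = [0.4279 0.2314 0.4573; 0.0674 0.2543 0.1352; 0.3086 -0.5999 0.1077]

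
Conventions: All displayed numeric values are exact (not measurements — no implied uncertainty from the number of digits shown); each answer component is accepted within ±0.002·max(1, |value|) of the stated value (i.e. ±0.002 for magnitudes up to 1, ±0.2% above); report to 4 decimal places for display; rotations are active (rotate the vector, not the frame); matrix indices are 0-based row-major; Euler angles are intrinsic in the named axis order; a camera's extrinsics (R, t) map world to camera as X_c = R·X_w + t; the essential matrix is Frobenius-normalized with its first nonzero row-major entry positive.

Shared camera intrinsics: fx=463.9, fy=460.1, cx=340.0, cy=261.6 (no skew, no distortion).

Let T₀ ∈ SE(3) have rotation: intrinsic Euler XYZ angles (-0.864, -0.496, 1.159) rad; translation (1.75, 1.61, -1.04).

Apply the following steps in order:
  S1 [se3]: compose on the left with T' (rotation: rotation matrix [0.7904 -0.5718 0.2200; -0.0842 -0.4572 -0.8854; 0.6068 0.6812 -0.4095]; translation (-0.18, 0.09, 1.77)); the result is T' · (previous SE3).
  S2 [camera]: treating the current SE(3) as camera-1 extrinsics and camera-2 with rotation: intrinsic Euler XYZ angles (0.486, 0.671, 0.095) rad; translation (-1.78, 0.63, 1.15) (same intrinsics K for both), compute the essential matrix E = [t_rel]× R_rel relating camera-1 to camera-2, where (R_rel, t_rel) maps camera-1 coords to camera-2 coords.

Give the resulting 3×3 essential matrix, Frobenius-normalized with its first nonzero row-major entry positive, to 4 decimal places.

after S1 (compose_se3): R=[-0.2710 -0.7253 -0.6329; 0.1395 0.6209 -0.7713; 0.9524 -0.2973 -0.0671], t=(0.0538, 0.1273, 4.3546)
after S2 (essential): [0.2257 -0.3988 -0.0581; -0.6169 -0.3442 -0.0297; 0.2611 -0.4626 -0.0673]

matrix = [0.2257 -0.3988 -0.0581; -0.6169 -0.3442 -0.0297; 0.2611 -0.4626 -0.0673]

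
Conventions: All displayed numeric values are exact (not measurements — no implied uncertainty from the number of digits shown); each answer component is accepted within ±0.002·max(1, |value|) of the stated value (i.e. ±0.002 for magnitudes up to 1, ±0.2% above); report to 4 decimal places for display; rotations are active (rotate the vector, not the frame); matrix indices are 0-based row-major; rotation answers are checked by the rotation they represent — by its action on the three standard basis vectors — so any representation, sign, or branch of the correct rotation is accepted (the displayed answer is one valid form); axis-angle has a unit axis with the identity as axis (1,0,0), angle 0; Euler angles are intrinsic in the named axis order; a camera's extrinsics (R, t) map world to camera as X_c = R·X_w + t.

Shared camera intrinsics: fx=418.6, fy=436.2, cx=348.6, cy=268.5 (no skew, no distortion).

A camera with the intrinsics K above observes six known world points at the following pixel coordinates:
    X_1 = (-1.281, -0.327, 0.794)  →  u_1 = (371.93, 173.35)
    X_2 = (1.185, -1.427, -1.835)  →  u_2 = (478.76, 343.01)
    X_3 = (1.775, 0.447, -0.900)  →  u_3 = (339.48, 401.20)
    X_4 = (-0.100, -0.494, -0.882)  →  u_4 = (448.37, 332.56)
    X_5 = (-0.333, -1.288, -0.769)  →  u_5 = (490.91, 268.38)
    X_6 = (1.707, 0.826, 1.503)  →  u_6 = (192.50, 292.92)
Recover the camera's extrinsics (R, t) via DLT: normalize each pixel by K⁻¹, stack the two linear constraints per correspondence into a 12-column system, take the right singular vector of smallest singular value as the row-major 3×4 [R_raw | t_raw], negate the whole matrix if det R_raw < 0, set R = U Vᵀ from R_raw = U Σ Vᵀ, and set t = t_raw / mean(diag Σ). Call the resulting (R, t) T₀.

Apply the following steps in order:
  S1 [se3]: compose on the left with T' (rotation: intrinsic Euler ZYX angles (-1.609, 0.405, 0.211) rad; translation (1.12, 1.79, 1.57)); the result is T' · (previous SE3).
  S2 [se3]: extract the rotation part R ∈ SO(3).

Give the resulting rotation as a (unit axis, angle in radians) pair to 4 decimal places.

source (pnp_recover): camera pose = R=[-0.3329 -0.6266 -0.7047; 0.2534 0.6604 -0.7069; 0.9083 -0.4139 -0.0611], t=(0.1100, 0.3900, 4.3400)
after S1 (compose_se3): R=[0.0550 0.7579 -0.6501; -0.0670 0.6524 0.7549; 0.9962 0.0021 0.0867], t=(0.5238, 0.0061, 5.5022)
after S2 (rot_of_se3): [0.0550 0.7579 -0.6501; -0.0670 0.6524 0.7549; 0.9962 0.0021 0.0867]

rotation (axis_angle) = ((-0.3784, -0.8276, -0.4147), 1.6739)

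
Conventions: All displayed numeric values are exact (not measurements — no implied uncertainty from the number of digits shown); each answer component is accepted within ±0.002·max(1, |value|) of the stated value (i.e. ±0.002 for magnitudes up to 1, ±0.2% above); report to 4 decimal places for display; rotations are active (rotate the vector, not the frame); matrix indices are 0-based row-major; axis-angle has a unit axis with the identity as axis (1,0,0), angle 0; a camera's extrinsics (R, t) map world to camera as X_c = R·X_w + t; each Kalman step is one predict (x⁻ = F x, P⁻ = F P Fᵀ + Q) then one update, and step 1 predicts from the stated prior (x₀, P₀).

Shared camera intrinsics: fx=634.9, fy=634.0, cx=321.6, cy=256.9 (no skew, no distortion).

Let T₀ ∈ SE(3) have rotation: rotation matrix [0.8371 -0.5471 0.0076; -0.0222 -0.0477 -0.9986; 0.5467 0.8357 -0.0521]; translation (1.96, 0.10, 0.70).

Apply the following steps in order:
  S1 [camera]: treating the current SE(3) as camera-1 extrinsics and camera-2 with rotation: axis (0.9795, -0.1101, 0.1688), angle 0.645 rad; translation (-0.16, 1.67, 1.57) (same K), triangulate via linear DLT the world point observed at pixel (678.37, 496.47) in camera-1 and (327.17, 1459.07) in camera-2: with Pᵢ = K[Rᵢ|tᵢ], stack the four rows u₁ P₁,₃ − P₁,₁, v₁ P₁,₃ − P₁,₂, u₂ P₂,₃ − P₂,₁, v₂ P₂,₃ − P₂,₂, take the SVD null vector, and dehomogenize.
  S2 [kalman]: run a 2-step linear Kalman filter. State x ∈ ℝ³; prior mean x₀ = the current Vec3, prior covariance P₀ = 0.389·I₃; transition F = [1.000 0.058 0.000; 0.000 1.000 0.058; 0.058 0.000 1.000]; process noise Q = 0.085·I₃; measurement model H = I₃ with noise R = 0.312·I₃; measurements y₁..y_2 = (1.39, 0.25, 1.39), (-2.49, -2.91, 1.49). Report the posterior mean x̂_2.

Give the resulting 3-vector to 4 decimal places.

result = (-0.6253, -0.9310, 0.8947)

after S1 (triangulate): (0.3593, 1.6962, -0.8819)
after S2 (kf_track): (-0.6253, -0.9310, 0.8947)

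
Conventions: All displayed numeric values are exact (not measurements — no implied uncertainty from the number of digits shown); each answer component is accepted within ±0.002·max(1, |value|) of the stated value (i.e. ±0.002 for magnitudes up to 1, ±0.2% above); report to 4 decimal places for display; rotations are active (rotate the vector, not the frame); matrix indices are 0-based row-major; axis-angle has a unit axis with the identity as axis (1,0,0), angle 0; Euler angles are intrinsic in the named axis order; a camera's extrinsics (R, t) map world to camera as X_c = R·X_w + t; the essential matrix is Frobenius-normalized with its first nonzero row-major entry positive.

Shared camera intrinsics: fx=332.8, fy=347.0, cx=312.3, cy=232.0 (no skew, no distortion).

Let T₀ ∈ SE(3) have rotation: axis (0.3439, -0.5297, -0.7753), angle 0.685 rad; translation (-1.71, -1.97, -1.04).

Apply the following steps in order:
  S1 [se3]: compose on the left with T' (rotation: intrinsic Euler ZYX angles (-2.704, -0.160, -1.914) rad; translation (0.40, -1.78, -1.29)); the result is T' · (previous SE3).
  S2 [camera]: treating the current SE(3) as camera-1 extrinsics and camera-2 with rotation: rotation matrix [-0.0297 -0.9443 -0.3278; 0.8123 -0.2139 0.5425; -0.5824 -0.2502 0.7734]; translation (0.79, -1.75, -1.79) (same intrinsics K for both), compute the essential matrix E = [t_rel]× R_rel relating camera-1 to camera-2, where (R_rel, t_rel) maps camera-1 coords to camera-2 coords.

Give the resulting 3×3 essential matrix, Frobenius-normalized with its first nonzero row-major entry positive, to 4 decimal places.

matrix = [0.3502 0.4732 -0.3916; 0.1548 0.2688 0.4646; -0.1209 -0.2096 -0.3596]

after S1 (compose_se3): R=[-0.4719 -0.5264 0.7072; -0.7042 -0.2576 -0.6617; 0.5305 -0.8103 -0.2491], t=(2.1132, -0.6291, 0.6145)
after S2 (essential): [0.3502 0.4732 -0.3916; 0.1548 0.2688 0.4646; -0.1209 -0.2096 -0.3596]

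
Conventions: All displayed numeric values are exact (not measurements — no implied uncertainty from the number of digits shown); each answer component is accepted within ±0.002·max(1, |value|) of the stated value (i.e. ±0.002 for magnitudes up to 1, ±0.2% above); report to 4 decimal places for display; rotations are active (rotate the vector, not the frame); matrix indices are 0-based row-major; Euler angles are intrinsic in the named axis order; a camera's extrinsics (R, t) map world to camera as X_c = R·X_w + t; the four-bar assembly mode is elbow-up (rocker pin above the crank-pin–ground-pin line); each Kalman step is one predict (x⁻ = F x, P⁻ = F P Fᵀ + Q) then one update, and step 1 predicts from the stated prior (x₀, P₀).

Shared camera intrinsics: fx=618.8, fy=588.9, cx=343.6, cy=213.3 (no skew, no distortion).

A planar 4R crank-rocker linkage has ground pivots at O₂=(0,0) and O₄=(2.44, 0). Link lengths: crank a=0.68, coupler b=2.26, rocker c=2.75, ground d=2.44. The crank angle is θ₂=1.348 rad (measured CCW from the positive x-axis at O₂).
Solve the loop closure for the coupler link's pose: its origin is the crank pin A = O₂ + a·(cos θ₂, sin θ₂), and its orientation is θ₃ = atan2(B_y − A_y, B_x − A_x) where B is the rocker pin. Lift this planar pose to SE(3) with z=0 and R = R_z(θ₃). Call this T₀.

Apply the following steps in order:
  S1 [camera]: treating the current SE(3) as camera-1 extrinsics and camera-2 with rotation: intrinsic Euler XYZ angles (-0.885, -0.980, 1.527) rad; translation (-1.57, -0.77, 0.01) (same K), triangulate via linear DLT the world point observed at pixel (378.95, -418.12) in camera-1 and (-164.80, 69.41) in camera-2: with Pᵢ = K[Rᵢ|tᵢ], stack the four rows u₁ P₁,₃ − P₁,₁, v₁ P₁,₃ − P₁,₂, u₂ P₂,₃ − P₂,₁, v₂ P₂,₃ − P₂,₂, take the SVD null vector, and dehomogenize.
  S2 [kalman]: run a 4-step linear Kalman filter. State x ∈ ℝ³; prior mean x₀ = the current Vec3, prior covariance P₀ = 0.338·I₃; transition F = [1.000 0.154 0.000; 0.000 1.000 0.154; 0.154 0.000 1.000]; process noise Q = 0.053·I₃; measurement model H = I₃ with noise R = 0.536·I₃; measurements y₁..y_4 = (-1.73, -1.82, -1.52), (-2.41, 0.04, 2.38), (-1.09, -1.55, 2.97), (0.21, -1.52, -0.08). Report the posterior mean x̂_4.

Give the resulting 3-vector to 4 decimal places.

source (fourbar_fk): coupler pose = R=[0.5532 -0.8331 0.0000; 0.8331 0.5532 0.0000; 0.0000 0.0000 1.0000], t=(0.1503, 0.6632, 0.0000)
after S1 (triangulate): (-1.9413, -1.2126, 1.5154)
after S2 (kf_track): (-1.4063, -0.8225, 0.6746)

result = (-1.4063, -0.8225, 0.6746)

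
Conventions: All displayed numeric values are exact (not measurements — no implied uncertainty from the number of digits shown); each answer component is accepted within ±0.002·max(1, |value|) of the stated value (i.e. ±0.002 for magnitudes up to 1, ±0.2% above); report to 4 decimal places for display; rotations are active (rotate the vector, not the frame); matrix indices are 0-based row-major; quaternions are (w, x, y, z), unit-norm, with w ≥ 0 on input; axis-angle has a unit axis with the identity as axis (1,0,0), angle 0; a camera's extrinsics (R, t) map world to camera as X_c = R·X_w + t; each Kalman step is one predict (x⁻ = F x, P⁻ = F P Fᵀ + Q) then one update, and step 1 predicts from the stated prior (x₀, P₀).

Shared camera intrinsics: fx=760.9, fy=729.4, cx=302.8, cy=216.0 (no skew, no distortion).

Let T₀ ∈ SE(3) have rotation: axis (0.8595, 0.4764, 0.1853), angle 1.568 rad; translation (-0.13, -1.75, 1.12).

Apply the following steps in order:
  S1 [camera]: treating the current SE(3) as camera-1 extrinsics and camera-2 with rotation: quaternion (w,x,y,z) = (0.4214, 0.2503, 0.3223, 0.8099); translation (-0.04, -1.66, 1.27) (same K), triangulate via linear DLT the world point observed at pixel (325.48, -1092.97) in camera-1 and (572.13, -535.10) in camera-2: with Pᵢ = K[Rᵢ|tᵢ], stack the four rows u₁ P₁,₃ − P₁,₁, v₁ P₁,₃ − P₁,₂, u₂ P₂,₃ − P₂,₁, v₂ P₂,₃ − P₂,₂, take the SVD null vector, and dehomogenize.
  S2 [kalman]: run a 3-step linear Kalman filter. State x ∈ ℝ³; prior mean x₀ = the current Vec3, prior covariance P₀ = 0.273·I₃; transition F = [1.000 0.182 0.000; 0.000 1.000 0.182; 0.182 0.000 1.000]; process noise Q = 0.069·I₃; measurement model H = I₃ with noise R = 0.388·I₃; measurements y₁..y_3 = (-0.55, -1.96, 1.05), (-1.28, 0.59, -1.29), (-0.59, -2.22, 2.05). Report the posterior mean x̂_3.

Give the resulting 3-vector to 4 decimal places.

after S1 (triangulate): (-0.4743, 0.1528, 0.7709)
after S2 (kf_track): (-0.8361, -0.8610, 0.5280)

result = (-0.8361, -0.8610, 0.5280)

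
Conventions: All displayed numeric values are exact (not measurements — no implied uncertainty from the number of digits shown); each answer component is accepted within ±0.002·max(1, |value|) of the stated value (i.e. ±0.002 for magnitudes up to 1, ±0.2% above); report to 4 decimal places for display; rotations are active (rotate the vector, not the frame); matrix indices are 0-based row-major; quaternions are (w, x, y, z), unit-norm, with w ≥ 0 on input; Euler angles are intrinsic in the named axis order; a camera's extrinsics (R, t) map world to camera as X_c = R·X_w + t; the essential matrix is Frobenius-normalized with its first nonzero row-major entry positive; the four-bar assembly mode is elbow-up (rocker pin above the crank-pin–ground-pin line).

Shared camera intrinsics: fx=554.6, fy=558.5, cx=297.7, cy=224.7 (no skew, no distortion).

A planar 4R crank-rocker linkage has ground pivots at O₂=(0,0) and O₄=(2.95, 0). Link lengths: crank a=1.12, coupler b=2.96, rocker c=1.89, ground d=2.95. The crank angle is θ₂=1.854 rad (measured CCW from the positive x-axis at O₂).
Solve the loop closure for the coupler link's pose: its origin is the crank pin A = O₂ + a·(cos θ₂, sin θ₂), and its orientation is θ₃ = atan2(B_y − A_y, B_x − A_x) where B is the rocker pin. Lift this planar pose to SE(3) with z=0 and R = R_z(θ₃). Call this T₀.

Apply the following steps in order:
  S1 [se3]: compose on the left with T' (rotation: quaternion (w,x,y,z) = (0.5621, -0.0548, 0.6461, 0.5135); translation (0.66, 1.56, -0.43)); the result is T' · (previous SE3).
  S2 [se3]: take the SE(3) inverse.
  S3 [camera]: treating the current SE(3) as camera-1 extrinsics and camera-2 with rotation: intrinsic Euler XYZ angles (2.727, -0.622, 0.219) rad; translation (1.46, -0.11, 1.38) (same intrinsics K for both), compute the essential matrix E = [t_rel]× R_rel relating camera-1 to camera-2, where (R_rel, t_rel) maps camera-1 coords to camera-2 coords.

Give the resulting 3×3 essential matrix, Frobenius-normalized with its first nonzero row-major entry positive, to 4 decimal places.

source (fourbar_fk): coupler pose = R=[0.9655 -0.2604 0.0000; 0.2604 0.9655 0.0000; 0.0000 0.0000 1.0000], t=(-0.3130, 1.0754, 0.0000)
after S1 (compose_se3): R=[-0.5184 -0.5314 0.6700; 0.6105 0.3187 0.7251; -0.5989 0.7849 0.1592], t=(0.0765, 1.9034, 0.4622)
after S2 (invert_se3): R=[-0.5184 0.6105 -0.5989; -0.5314 0.3187 0.7849; 0.6700 0.7251 0.1592], t=(-0.8455, -0.9288, -1.5049)
after S3 (essential): [0.4094 -0.2331 -0.4772; 0.3021 0.4089 -0.1590; 0.1007 0.5017 0.0685]

matrix = [0.4094 -0.2331 -0.4772; 0.3021 0.4089 -0.1590; 0.1007 0.5017 0.0685]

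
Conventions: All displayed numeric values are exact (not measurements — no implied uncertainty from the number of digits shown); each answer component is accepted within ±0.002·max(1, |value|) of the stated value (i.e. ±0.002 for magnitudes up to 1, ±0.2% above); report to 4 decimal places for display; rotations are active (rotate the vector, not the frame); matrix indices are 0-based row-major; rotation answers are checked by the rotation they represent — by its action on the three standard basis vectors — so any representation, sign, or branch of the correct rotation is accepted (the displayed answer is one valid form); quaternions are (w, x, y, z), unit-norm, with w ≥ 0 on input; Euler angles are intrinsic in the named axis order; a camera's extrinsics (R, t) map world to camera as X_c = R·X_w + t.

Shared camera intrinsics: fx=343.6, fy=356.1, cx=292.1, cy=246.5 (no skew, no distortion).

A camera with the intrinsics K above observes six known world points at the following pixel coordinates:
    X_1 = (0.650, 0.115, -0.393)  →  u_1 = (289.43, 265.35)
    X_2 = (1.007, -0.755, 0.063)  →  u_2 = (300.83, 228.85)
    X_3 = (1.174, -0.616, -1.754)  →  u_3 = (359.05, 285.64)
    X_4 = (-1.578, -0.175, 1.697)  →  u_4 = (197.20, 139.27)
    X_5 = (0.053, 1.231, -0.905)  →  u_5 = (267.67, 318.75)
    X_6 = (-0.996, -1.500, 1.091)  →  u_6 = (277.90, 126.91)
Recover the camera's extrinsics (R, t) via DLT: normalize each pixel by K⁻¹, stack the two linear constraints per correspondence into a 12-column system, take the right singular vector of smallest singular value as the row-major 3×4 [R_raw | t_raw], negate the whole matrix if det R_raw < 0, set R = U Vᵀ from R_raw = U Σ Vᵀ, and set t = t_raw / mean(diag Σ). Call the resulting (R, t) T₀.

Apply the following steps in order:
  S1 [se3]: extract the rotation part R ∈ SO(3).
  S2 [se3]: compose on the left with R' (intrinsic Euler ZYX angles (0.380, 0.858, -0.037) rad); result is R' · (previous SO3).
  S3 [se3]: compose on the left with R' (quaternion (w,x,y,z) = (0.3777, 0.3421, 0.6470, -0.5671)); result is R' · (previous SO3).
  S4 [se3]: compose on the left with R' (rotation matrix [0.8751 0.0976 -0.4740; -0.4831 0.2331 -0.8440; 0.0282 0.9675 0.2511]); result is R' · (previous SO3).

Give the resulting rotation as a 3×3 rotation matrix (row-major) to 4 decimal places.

source (pnp_recover): camera pose = R=[0.0966 -0.6544 -0.7499; 0.3292 0.7320 -0.5964; 0.9393 -0.1892 0.2862], t=(-0.3401, -0.1400, 6.9414)
after S1 (rot_of_se3): [0.0966 -0.6544 -0.7499; 0.3292 0.7320 -0.5964; 0.9393 -0.1892 0.2862]
after S2 (compose_so3): [0.5747 -0.8181 -0.0218; 0.6212 0.4535 -0.6391; 0.5328 0.3537 0.7688]
after S3 (compose_so3): [0.3187 0.8238 -0.4688; -0.4443 -0.3071 -0.8416; -0.8373 0.4765 0.2681]
after S4 (compose_so3): [0.6324 0.4651 -0.6195; 0.4491 -0.8717 -0.1960; -0.6312 -0.1543 -0.7602]

rotation (matrix) = ((0.6324, 0.4651, -0.6195), (0.4491, -0.8717, -0.1960), (-0.6312, -0.1543, -0.7602))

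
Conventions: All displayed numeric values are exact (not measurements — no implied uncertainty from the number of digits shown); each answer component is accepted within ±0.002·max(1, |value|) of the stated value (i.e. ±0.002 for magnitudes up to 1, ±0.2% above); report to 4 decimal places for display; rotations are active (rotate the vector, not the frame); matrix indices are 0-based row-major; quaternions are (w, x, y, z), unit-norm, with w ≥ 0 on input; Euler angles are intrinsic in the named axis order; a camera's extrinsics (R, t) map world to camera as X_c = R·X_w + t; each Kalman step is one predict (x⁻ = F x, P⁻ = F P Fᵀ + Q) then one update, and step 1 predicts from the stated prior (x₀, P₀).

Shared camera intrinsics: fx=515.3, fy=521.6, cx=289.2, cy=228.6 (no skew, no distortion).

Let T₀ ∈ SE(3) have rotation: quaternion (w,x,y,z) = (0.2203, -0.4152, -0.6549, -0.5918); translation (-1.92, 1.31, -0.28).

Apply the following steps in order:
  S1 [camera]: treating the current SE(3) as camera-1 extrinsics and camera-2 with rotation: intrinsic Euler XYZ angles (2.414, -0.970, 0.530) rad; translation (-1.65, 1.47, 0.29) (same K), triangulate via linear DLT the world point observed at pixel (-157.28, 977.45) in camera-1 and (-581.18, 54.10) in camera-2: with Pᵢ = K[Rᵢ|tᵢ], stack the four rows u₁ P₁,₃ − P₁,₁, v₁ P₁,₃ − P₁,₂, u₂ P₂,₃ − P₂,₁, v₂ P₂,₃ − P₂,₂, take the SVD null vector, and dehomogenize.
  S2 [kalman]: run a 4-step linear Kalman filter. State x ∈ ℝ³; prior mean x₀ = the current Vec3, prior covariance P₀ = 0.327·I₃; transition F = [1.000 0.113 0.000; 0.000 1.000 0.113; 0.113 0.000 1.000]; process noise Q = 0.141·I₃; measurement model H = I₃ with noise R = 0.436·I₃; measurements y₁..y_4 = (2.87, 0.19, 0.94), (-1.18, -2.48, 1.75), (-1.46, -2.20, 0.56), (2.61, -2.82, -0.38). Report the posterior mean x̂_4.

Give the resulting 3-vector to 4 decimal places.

after S1 (triangulate): (1.2723, 1.5159, 0.5684)
after S2 (kf_track): (0.7622, -1.8738, 0.3490)

result = (0.7622, -1.8738, 0.3490)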